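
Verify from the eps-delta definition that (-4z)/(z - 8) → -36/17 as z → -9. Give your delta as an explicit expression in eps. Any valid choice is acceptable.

Let eps > 0 be given. We want delta > 0 with 0 < |z + 9| < delta ⇒ |(-4z)/(z - 8) + 36/17| < eps.
Combining over a common denominator, (-4z)/(z - 8) + 36/17 = [(-4z)·(-17) − 36·(z - 8)] / [(-17)·(z - 8)] = 32(z + 9) / ((-17)(z - 8)).
So |(-4z)/(z - 8) + 36/17| = 32|z + 9| / (17·|z − 8|).
Require delta ≤ 17/2, so |z − 8| ≥ |-17| − |z + 9| > 17 − 17/2 = 17/2.
Hence |(-4z)/(z - 8) + 36/17| < 32|z + 9|/(17·(17/2)) = (64/289)|z + 9|, which is < eps once |z + 9| < (289/64)eps.
Take delta = min(17/2, (289/64)eps). Then 0 < |z + 9| < delta forces both bounds, so |(-4z)/(z - 8) + 36/17| < eps.

delta = min(17/2, (289/64)eps)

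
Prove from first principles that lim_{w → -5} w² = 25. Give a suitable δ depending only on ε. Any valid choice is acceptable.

Let ε > 0 be given. We seek δ > 0 with 0 < |w + 5| < δ ⇒ |w² − 25| < ε.
Factor: w² − 25 = (w + 5)(w - 5), so |w² − 25| = |w + 5|·|w - 5|.
Impose δ ≤ 2 so that |w| < 7; then |w - 5| ≤ 12.
Hence |w² − 25| ≤ 12|w + 5|, which is < ε once |w + 5| < ε/12.
Take δ = min(2, ε/12). If 0 < |w + 5| < δ then both bounds hold and |w² − 25| ≤ 12|w + 5| < 12·(ε/12) = ε.

δ = min(2, ε/12)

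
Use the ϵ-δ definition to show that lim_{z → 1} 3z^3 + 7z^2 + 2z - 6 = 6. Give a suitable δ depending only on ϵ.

Fix ϵ > 0. We want δ > 0 such that 0 < |z − 1| < δ implies |(3z^3 + 7z^2 + 2z - 6) − 6| < ϵ.
(3z^3 + 7z^2 + 2z - 6) − 6 = 3z^3 + 7z^2 + 2z - 12 = (z − 1)(3z^2 + 10z + 12).
So |(3z^3 + 7z^2 + 2z - 6) − 6| = |z − 1|·|3z^2 + 10z + 12|.
Assume first that |z − 1| < 1, so |z| < 2. Then |3z^2 + 10z + 12| ≤ 3·2^2 + 10·2 + 12 = 44.
Hence |(3z^3 + 7z^2 + 2z - 6) − 6| ≤ 44|z − 1| < ϵ provided |z − 1| < ϵ/44.
Take δ = min(1, ϵ/44). Then 0 < |z − 1| < δ gives both |z − 1| < 1 and |z − 1| < ϵ/44, so |(3z^3 + 7z^2 + 2z - 6) − 6| < ϵ.

δ = min(1, ϵ/44)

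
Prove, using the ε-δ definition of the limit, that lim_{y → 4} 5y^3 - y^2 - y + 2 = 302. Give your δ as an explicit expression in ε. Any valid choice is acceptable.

Let ε > 0 be given. We want δ > 0 such that 0 < |y − 4| < δ implies |(5y^3 - y^2 - y + 2) − 302| < ε.
(5y^3 - y^2 - y + 2) − 302 = 5y^3 - y^2 - y - 300 = (y − 4)(5y^2 + 19y + 75).
So |(5y^3 - y^2 - y + 2) − 302| = |y − 4|·|5y^2 + 19y + 75|.
Assume first that |y − 4| < 2, so |y| < 6. Then |5y^2 + 19y + 75| ≤ 5·6^2 + 19·6 + 75 = 369.
Hence |(5y^3 - y^2 - y + 2) − 302| ≤ 369|y − 4| < ε provided |y − 4| < ε/369.
Take δ = min(2, ε/369). Then 0 < |y − 4| < δ gives both |y − 4| < 2 and |y − 4| < ε/369, so |(5y^3 - y^2 - y + 2) − 302| < ε.

δ = min(2, ε/369)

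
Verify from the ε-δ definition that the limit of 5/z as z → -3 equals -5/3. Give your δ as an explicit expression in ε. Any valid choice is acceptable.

δ = min(3/2, (9/10)ε)

Let ε > 0 be given. We seek δ > 0 such that 0 < |z + 3| < δ implies |5/z + 5/3| < ε.
|5/z + 5/3| = 5·|-3 − z|/(3·|z|) = 5|z + 3|/(3|z|).
Require δ ≤ 3/2 so that |z| > 3 − 3/2 = 3/2, hence 3|z| > 9/2.
Then |5/z + 5/3| < 5|z + 3|/(9/2), which is < ε when |z + 3| < (9/10)ε.
Take δ = min(3/2, (9/10)ε). Then 0 < |z + 3| < δ gives both |z + 3| < 3/2 and |z + 3| < (9/10)ε, so |5/z + 5/3| < ε.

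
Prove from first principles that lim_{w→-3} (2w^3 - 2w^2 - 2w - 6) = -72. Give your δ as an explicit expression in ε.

Let ε > 0. We want δ > 0 such that 0 < |w + 3| < δ implies |(2w^3 - 2w^2 - 2w - 6) + 72| < ε.
(2w^3 - 2w^2 - 2w - 6) + 72 = 2w^3 - 2w^2 - 2w + 66 = (w + 3)(2w^2 - 8w + 22).
So |(2w^3 - 2w^2 - 2w - 6) + 72| = |w + 3|·|2w^2 - 8w + 22|.
Assume first that |w + 3| < 1, so |w| < 4. Then |2w^2 - 8w + 22| ≤ 2·4^2 + 8·4 + 22 = 86.
Hence |(2w^3 - 2w^2 - 2w - 6) + 72| ≤ 86|w + 3| < ε provided |w + 3| < ε/86.
Choosing δ = min(1, ε/86) ensures both conditions, hence |(2w^3 - 2w^2 - 2w - 6) + 72| < ε.

δ = min(1, ε/86)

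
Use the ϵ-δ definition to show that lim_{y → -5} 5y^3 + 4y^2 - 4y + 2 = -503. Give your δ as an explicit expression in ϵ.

Suppose ϵ > 0. We want δ > 0 such that 0 < |y + 5| < δ implies |(5y^3 + 4y^2 - 4y + 2) + 503| < ϵ.
(5y^3 + 4y^2 - 4y + 2) + 503 = 5y^3 + 4y^2 - 4y + 505 = (y + 5)(5y^2 - 21y + 101).
So |(5y^3 + 4y^2 - 4y + 2) + 503| = |y + 5|·|5y^2 - 21y + 101|.
Assume first that |y + 5| < 1, so |y| < 6. Then |5y^2 - 21y + 101| ≤ 5·6^2 + 21·6 + 101 = 407.
Hence |(5y^3 + 4y^2 - 4y + 2) + 503| ≤ 407|y + 5| < ϵ provided |y + 5| < ϵ/407.
Take δ = min(1, ϵ/407). Then 0 < |y + 5| < δ gives both |y + 5| < 1 and |y + 5| < ϵ/407, so |(5y^3 + 4y^2 - 4y + 2) + 503| < ϵ.

δ = min(1, ϵ/407)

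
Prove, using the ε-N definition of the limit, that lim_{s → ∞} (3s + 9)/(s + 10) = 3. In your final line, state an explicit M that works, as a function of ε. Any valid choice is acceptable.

M = 21/ε

Suppose ε > 0. We seek M > 0 such that s > M implies |(3s + 9)/(s + 10) − 3| < ε.
(3s + 9)/(s + 10) − 3 = ((3s + 9) − 3(s + 10)) / ((s + 10)) = -21/((s + 10)).
For s > 0 we have s + 10 > s, so |(3s + 9)/(s + 10) − 3| = 21/((s + 10)) < 21/(s) = 21/s.
Thus |(3s + 9)/(s + 10) − 3| < ε whenever s > 21/ε.
Take M = 21/ε. If s > M then |(3s + 9)/(s + 10) − 3| < 21/s < ε.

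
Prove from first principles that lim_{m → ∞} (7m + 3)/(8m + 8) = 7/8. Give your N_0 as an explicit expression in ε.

N_0 = (1/2)/ε

Fix ε > 0. For m ≥ 1, |(7m + 3)/(8m + 8) − (7/8)| = |-32|/(8(8m + 8)) = 32/(8(8m + 8)).
Since 8m + 8 ≥ 8m for m ≥ 1, this is ≤ 32/(8·8m) = (1/2)/m.
So |(7m + 3)/(8m + 8) − (7/8)| < ε whenever m > (1/2)/ε.
Take N_0 = (1/2)/ε. If m > N_0 then |(7m + 3)/(8m + 8) − (7/8)| ≤ (1/2)/m < ε.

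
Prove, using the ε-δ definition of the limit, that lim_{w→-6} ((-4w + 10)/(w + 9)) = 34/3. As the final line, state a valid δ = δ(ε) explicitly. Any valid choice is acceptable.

δ = min(3/2, (9/92)ε)

Let ε > 0. We want δ > 0 with 0 < |w + 6| < δ ⇒ |(-4w + 10)/(w + 9) − (34/3)| < ε.
Combining over a common denominator, (-4w + 10)/(w + 9) − (34/3) = [(-4w + 10)·3 − 34·(w + 9)] / [3·(w + 9)] = -46(w + 6) / (3(w + 9)).
So |(-4w + 10)/(w + 9) − (34/3)| = 46|w + 6| / (3·|w + 9|).
Restrict δ ≤ 3/2. Then |w + 6| < 3/2 gives |w + 9| = |(w + 6) + 3| ≥ 3 − 3/2 = 3/2.
Hence |(-4w + 10)/(w + 9) − (34/3)| < 46|w + 6|/(3·(3/2)) = (92/9)|w + 6|, which is < ε once |w + 6| < (9/92)ε.
Take δ = min(3/2, (9/92)ε). Then 0 < |w + 6| < δ forces both bounds, so |(-4w + 10)/(w + 9) − (34/3)| < ε.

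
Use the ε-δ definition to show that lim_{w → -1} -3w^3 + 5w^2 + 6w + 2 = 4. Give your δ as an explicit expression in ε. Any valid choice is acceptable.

Suppose ε > 0. We want δ > 0 such that 0 < |w + 1| < δ implies |(-3w^3 + 5w^2 + 6w + 2) − 4| < ε.
(-3w^3 + 5w^2 + 6w + 2) − 4 = -3w^3 + 5w^2 + 6w - 2 = (w + 1)(-3w^2 + 8w - 2).
So |(-3w^3 + 5w^2 + 6w + 2) − 4| = |w + 1|·|-3w^2 + 8w - 2|.
Assume first that |w + 1| < 1, so |w| < 2. Then |-3w^2 + 8w - 2| ≤ 3·2^2 + 8·2 + 2 = 30.
Hence |(-3w^3 + 5w^2 + 6w + 2) − 4| ≤ 30|w + 1| < ε provided |w + 1| < ε/30.
Take δ = min(1, ε/30). Then 0 < |w + 1| < δ gives both |w + 1| < 1 and |w + 1| < ε/30, so |(-3w^3 + 5w^2 + 6w + 2) − 4| < ε.

δ = min(1, ε/30)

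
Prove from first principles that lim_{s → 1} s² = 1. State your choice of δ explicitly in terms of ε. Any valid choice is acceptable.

Fix ε > 0. We seek δ > 0 with 0 < |s − 1| < δ ⇒ |s² − 1| < ε.
Factor: s² − 1 = (s − 1)(s + 1), so |s² − 1| = |s − 1|·|s + 1|.
Impose δ ≤ 1 so that |s| < 2; then |s + 1| ≤ 3.
Hence |s² − 1| ≤ 3|s − 1|, which is < ε once |s − 1| < ε/3.
Take δ = min(1, ε/3). If 0 < |s − 1| < δ then both bounds hold and |s² − 1| ≤ 3|s − 1| < 3·(ε/3) = ε.

δ = min(1, ε/3)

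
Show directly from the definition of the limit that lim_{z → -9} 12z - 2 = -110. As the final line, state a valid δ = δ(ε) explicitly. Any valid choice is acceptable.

δ = ε/12

Fix ε > 0. We need δ > 0 so that 0 < |z + 9| < δ implies |(12z - 2) + 110| < ε.
Since (12z - 2) + 110 = 12(z + 9), we have |(12z - 2) + 110| = 12|z + 9|.
Thus it suffices that |z + 9| < ε/12.
Take δ = ε/12. If 0 < |z + 9| < δ then |(12z - 2) + 110| = 12|z + 9| < 12·(ε/12) = ε.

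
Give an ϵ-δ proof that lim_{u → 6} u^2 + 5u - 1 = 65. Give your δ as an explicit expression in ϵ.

δ = min(1, ϵ/18)

Let ϵ > 0. We want δ > 0 such that 0 < |u − 6| < δ implies |(u^2 + 5u - 1) − 65| < ϵ.
(u^2 + 5u - 1) − 65 = u^2 + 5u - 66 = (u − 6)(u + 11).
So |(u^2 + 5u - 1) − 65| = |u − 6|·|u + 11|.
Require δ ≤ 1. Then |u − 6| < 1 gives |u| < 7, and by the triangle inequality |u + 11| ≤ 7 + 11 = 18.
Hence |(u^2 + 5u - 1) − 65| ≤ 18|u − 6| < ϵ provided |u − 6| < ϵ/18.
Take δ = min(1, ϵ/18). Then 0 < |u − 6| < δ gives both |u − 6| < 1 and |u − 6| < ϵ/18, so |(u^2 + 5u - 1) − 65| < ϵ.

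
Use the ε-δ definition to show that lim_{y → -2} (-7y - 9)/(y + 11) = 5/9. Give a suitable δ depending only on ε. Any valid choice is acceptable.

δ = min(9/2, (81/136)ε)

Let ε > 0 be given. We want δ > 0 with 0 < |y + 2| < δ ⇒ |(-7y - 9)/(y + 11) − (5/9)| < ε.
Combining over a common denominator, (-7y - 9)/(y + 11) − (5/9) = [(-7y - 9)·9 − 5·(y + 11)] / [9·(y + 11)] = -68(y + 2) / (9(y + 11)).
So |(-7y - 9)/(y + 11) − (5/9)| = 68|y + 2| / (9·|y + 11|).
Restrict δ ≤ 9/2. Then |y + 2| < 9/2 gives |y + 11| = |(y + 2) + 9| ≥ 9 − 9/2 = 9/2.
Hence |(-7y - 9)/(y + 11) − (5/9)| < 68|y + 2|/(9·(9/2)) = (136/81)|y + 2|, which is < ε once |y + 2| < (81/136)ε.
Take δ = min(9/2, (81/136)ε). Then 0 < |y + 2| < δ forces both bounds, so |(-7y - 9)/(y + 11) − (5/9)| < ε.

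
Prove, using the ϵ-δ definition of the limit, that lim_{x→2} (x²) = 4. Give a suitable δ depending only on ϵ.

δ = min(1, ϵ/5)

Let ϵ > 0 be given. We seek δ > 0 with 0 < |x − 2| < δ ⇒ |x² − 4| < ϵ.
Factor: x² − 4 = (x − 2)(x + 2), so |x² − 4| = |x − 2|·|x + 2|.
Impose δ ≤ 1 so that |x| < 3; then |x + 2| ≤ 5.
Hence |x² − 4| ≤ 5|x − 2|, which is < ϵ once |x − 2| < ϵ/5.
Take δ = min(1, ϵ/5). If 0 < |x − 2| < δ then both bounds hold and |x² − 4| ≤ 5|x − 2| < 5·(ϵ/5) = ϵ.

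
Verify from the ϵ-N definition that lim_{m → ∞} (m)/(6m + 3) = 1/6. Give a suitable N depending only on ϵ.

Let ϵ > 0. For m ≥ 1, |(m)/(6m + 3) − (1/6)| = |-3|/(6(6m + 3)) = 3/(6(6m + 3)).
Since 6m + 3 ≥ 6m for m ≥ 1, this is ≤ 3/(6·6m) = (1/12)/m.
So |(m)/(6m + 3) − (1/6)| < ϵ whenever m > (1/12)/ϵ.
Take N = (1/12)/ϵ. If m > N then |(m)/(6m + 3) − (1/6)| ≤ (1/12)/m < ϵ.

N = (1/12)/ϵ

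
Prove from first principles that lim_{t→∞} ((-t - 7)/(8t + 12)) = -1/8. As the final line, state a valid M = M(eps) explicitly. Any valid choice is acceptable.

Suppose eps > 0. We seek M > 0 such that t > M implies |(-t - 7)/(8t + 12) + 1/8| < eps.
(-t - 7)/(8t + 12) + 1/8 = (8(-t - 7) − (-1)(8t + 12)) / (8(8t + 12)) = -44/(8(8t + 12)).
For t > 0 we have 8t + 12 > 8t, so |(-t - 7)/(8t + 12) + 1/8| = 44/(8(8t + 12)) < 44/(8·8t) = (11/16)/t.
Thus |(-t - 7)/(8t + 12) + 1/8| < eps whenever t > (11/16)/eps.
Take M = (11/16)/eps. If t > M then |(-t - 7)/(8t + 12) + 1/8| < (11/16)/t < eps.

M = (11/16)/eps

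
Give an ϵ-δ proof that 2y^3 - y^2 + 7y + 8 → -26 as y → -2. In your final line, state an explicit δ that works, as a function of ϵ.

Fix ϵ > 0. We want δ > 0 such that 0 < |y + 2| < δ implies |(2y^3 - y^2 + 7y + 8) + 26| < ϵ.
(2y^3 - y^2 + 7y + 8) + 26 = 2y^3 - y^2 + 7y + 34 = (y + 2)(2y^2 - 5y + 17).
So |(2y^3 - y^2 + 7y + 8) + 26| = |y + 2|·|2y^2 - 5y + 17|.
Assume first that |y + 2| < 1, so |y| < 3. Then |2y^2 - 5y + 17| ≤ 2·3^2 + 5·3 + 17 = 50.
Hence |(2y^3 - y^2 + 7y + 8) + 26| ≤ 50|y + 2| < ϵ provided |y + 2| < ϵ/50.
Choosing δ = min(1, ϵ/50) ensures both conditions, hence |(2y^3 - y^2 + 7y + 8) + 26| < ϵ.

δ = min(1, ϵ/50)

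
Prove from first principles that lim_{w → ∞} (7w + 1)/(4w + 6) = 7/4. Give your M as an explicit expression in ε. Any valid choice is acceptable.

Let ε > 0 be given. We seek M > 0 such that w > M implies |(7w + 1)/(4w + 6) − (7/4)| < ε.
(7w + 1)/(4w + 6) − (7/4) = (4(7w + 1) − 7(4w + 6)) / (4(4w + 6)) = -38/(4(4w + 6)).
For w > 0 we have 4w + 6 > 4w, so |(7w + 1)/(4w + 6) − (7/4)| = 38/(4(4w + 6)) < 38/(4·4w) = (19/8)/w.
Thus |(7w + 1)/(4w + 6) − (7/4)| < ε whenever w > (19/8)/ε.
Take M = (19/8)/ε. If w > M then |(7w + 1)/(4w + 6) − (7/4)| < (19/8)/w < ε.

M = (19/8)/ε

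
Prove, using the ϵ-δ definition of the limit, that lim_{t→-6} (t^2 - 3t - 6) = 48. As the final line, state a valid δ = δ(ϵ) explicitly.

Let ϵ > 0 be given. We want δ > 0 such that 0 < |t + 6| < δ implies |(t^2 - 3t - 6) − 48| < ϵ.
(t^2 - 3t - 6) − 48 = t^2 - 3t - 54 = (t + 6)(t - 9).
So |(t^2 - 3t - 6) − 48| = |t + 6|·|t - 9|.
Assume first that |t + 6| < 1, so |t| < 7. Then |t - 9| ≤ 7 + 9 = 16.
Hence |(t^2 - 3t - 6) − 48| ≤ 16|t + 6| < ϵ provided |t + 6| < ϵ/16.
Take δ = min(1, ϵ/16). Then 0 < |t + 6| < δ gives both |t + 6| < 1 and |t + 6| < ϵ/16, so |(t^2 - 3t - 6) − 48| < ϵ.

δ = min(1, ϵ/16)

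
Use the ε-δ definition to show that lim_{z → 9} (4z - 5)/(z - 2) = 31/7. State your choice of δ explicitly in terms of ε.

Let ε > 0 be given. We want δ > 0 with 0 < |z − 9| < δ ⇒ |(4z - 5)/(z - 2) − (31/7)| < ε.
Combining over a common denominator, (4z - 5)/(z - 2) − (31/7) = [(4z - 5)·7 − 31·(z - 2)] / [7·(z - 2)] = -3(z − 9) / (7(z - 2)).
So |(4z - 5)/(z - 2) − (31/7)| = 3|z − 9| / (7·|z − 2|).
Restrict δ ≤ 7/2. Then |z − 9| < 7/2 gives |z − 2| = |(z − 9) + 7| ≥ 7 − 7/2 = 7/2.
Hence |(4z - 5)/(z - 2) − (31/7)| < 3|z − 9|/(7·(7/2)) = (6/49)|z − 9|, which is < ε once |z − 9| < (49/6)ε.
Take δ = min(7/2, (49/6)ε). Then 0 < |z − 9| < δ forces both bounds, so |(4z - 5)/(z - 2) − (31/7)| < ε.

δ = min(7/2, (49/6)ε)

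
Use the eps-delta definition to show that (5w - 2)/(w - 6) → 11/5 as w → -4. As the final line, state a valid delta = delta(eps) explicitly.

delta = min(5, (25/14)eps)

Suppose eps > 0. We want delta > 0 with 0 < |w + 4| < delta ⇒ |(5w - 2)/(w - 6) − (11/5)| < eps.
Combining over a common denominator, (5w - 2)/(w - 6) − (11/5) = [(5w - 2)·(-10) − (-22)·(w - 6)] / [(-10)·(w - 6)] = -28(w + 4) / ((-10)(w - 6)).
So |(5w - 2)/(w - 6) − (11/5)| = 28|w + 4| / (10·|w − 6|).
Restrict delta ≤ 5. Then |w + 4| < 5 gives |w − 6| = |(w + 4) + (-10)| ≥ 10 − 5 = 5.
Hence |(5w - 2)/(w - 6) − (11/5)| < 28|w + 4|/(10·5) = (14/25)|w + 4|, which is < eps once |w + 4| < (25/14)eps.
Take delta = min(5, (25/14)eps). Then 0 < |w + 4| < delta forces both bounds, so |(5w - 2)/(w - 6) − (11/5)| < eps.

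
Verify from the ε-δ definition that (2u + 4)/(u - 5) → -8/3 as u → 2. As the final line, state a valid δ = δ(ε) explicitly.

δ = min(3/2, (9/28)ε)

Let ε > 0. We want δ > 0 with 0 < |u − 2| < δ ⇒ |(2u + 4)/(u - 5) + 8/3| < ε.
Combining over a common denominator, (2u + 4)/(u - 5) + 8/3 = [(2u + 4)·(-3) − 8·(u - 5)] / [(-3)·(u - 5)] = -14(u − 2) / ((-3)(u - 5)).
So |(2u + 4)/(u - 5) + 8/3| = 14|u − 2| / (3·|u − 5|).
Restrict δ ≤ 3/2. Then |u − 2| < 3/2 gives |u − 5| = |(u − 2) + (-3)| ≥ 3 − 3/2 = 3/2.
Hence |(2u + 4)/(u - 5) + 8/3| < 14|u − 2|/(3·(3/2)) = (28/9)|u − 2|, which is < ε once |u − 2| < (9/28)ε.
Take δ = min(3/2, (9/28)ε). Then 0 < |u − 2| < δ forces both bounds, so |(2u + 4)/(u - 5) + 8/3| < ε.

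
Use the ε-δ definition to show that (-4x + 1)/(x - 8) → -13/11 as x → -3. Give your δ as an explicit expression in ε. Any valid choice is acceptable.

δ = min(11/2, (121/62)ε)

Suppose ε > 0. We want δ > 0 with 0 < |x + 3| < δ ⇒ |(-4x + 1)/(x - 8) + 13/11| < ε.
Combining over a common denominator, (-4x + 1)/(x - 8) + 13/11 = [(-4x + 1)·(-11) − 13·(x - 8)] / [(-11)·(x - 8)] = 31(x + 3) / ((-11)(x - 8)).
So |(-4x + 1)/(x - 8) + 13/11| = 31|x + 3| / (11·|x − 8|).
Require δ ≤ 11/2, so |x − 8| ≥ |-11| − |x + 3| > 11 − 11/2 = 11/2.
Hence |(-4x + 1)/(x - 8) + 13/11| < 31|x + 3|/(11·(11/2)) = (62/121)|x + 3|, which is < ε once |x + 3| < (121/62)ε.
Take δ = min(11/2, (121/62)ε). Then 0 < |x + 3| < δ forces both bounds, so |(-4x + 1)/(x - 8) + 13/11| < ε.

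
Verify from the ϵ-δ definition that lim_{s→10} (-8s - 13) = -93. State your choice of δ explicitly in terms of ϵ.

Suppose ϵ > 0. We need δ > 0 so that 0 < |s − 10| < δ implies |(-8s - 13) + 93| < ϵ.
|(-8s - 13) + 93| = |-8s + 80| = 8|s − 10|.
So 8|s − 10| < ϵ exactly when |s − 10| < ϵ/8.
Take δ = ϵ/8. If 0 < |s − 10| < δ then |(-8s - 13) + 93| = 8|s − 10| < 8·(ϵ/8) = ϵ.

δ = ϵ/8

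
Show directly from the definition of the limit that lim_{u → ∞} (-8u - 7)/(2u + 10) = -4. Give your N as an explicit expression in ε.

Fix ε > 0. We seek N > 0 such that u > N implies |(-8u - 7)/(2u + 10) + 4| < ε.
(-8u - 7)/(2u + 10) + 4 = (2(-8u - 7) − (-8)(2u + 10)) / (2(2u + 10)) = 66/(2(2u + 10)).
For u > 0 we have 2u + 10 > 2u, so |(-8u - 7)/(2u + 10) + 4| = 66/(2(2u + 10)) < 66/(2·2u) = (33/2)/u.
Thus |(-8u - 7)/(2u + 10) + 4| < ε whenever u > (33/2)/ε.
Take N = (33/2)/ε. If u > N then |(-8u - 7)/(2u + 10) + 4| < (33/2)/u < ε.

N = (33/2)/ε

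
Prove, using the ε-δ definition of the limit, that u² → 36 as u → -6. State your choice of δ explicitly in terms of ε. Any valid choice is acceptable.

δ = min(1, ε/13)

Suppose ε > 0. We seek δ > 0 with 0 < |u + 6| < δ ⇒ |u² − 36| < ε.
Factor: u² − 36 = (u + 6)(u - 6), so |u² − 36| = |u + 6|·|u - 6|.
Restrict δ ≤ 1. Then |u + 6| < 1 gives |u| < 7, so by the triangle inequality |u - 6| ≤ 7 + 6 = 13.
Hence |u² − 36| ≤ 13|u + 6|, which is < ε once |u + 6| < ε/13.
Take δ = min(1, ε/13). If 0 < |u + 6| < δ then both bounds hold and |u² − 36| ≤ 13|u + 6| < 13·(ε/13) = ε.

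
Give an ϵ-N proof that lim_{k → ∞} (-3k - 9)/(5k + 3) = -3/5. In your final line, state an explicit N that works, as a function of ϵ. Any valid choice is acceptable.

N = (36/25)/ϵ

Suppose ϵ > 0. For k ≥ 1, |(-3k - 9)/(5k + 3) + 3/5| = |-36|/(5(5k + 3)) = 36/(5(5k + 3)).
Since 5k + 3 ≥ 5k for k ≥ 1, this is ≤ 36/(5·5k) = (36/25)/k.
So |(-3k - 9)/(5k + 3) + 3/5| < ϵ whenever k > (36/25)/ϵ.
Take N = (36/25)/ϵ. If k > N then |(-3k - 9)/(5k + 3) + 3/5| ≤ (36/25)/k < ϵ.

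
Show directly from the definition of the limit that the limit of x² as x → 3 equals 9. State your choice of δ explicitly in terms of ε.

Suppose ε > 0. We seek δ > 0 with 0 < |x − 3| < δ ⇒ |x² − 9| < ε.
Factor: x² − 9 = (x − 3)(x + 3), so |x² − 9| = |x − 3|·|x + 3|.
Impose δ ≤ 2 so that |x| < 5; then |x + 3| ≤ 8.
Hence |x² − 9| ≤ 8|x − 3|, which is < ε once |x − 3| < ε/8.
Take δ = min(2, ε/8). If 0 < |x − 3| < δ then both bounds hold and |x² − 9| ≤ 8|x − 3| < 8·(ε/8) = ε.

δ = min(2, ε/8)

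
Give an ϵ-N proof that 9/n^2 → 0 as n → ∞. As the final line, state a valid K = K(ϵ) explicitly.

K = (9/ϵ)^{1/2}

Fix ϵ > 0. For n ≥ 1, |9/n^2 − 0| = 9/n^2.
9/n^2 < ϵ ⇔ n^2 > 9/ϵ ⇔ n > (9/ϵ)^{1/2}.
Take K = (9/ϵ)^{1/2}. Then n > K implies 9/n^2 < ϵ.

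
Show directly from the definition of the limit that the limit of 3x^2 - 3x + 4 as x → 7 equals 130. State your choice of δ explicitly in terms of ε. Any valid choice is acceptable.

δ = min(1, ε/42)

Fix ε > 0. We want δ > 0 such that 0 < |x − 7| < δ implies |(3x^2 - 3x + 4) − 130| < ε.
(3x^2 - 3x + 4) − 130 = 3x^2 - 3x - 126 = (x − 7)(3x + 18).
So |(3x^2 - 3x + 4) − 130| = |x − 7|·|3x + 18|.
Assume first that |x − 7| < 1, so |x| < 8. Then |3x + 18| ≤ 3·8 + 18 = 42.
Hence |(3x^2 - 3x + 4) − 130| ≤ 42|x − 7| < ε provided |x − 7| < ε/42.
Choosing δ = min(1, ε/42) ensures both conditions, hence |(3x^2 - 3x + 4) − 130| < ε.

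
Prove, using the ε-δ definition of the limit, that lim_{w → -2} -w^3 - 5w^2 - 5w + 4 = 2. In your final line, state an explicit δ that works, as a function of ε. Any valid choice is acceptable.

δ = min(1, ε/19)

Let ε > 0. We want δ > 0 such that 0 < |w + 2| < δ implies |(-w^3 - 5w^2 - 5w + 4) − 2| < ε.
(-w^3 - 5w^2 - 5w + 4) − 2 = -w^3 - 5w^2 - 5w + 2 = (w + 2)(-w^2 - 3w + 1).
So |(-w^3 - 5w^2 - 5w + 4) − 2| = |w + 2|·|-w^2 - 3w + 1|.
Require δ ≤ 1. Then |w + 2| < 1 gives |w| < 3, and by the triangle inequality |-w^2 - 3w + 1| ≤ 3^2 + 3·3 + 1 = 19.
Hence |(-w^3 - 5w^2 - 5w + 4) − 2| ≤ 19|w + 2| < ε provided |w + 2| < ε/19.
Choosing δ = min(1, ε/19) ensures both conditions, hence |(-w^3 - 5w^2 - 5w + 4) − 2| < ε.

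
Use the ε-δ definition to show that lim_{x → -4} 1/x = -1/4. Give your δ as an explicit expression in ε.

Suppose ε > 0. We seek δ > 0 such that 0 < |x + 4| < δ implies |1/x + 1/4| < ε.
|1/x + 1/4| = |-4 − x|/(4·|x|) = |x + 4|/(4|x|).
Restrict δ ≤ 2. Then |x + 4| < 2 gives |x| > 2, so 4|x| > 8.
Then |1/x + 1/4| < |x + 4|/8, which is < ε when |x + 4| < 8ε.
Take δ = min(2, 8ε). Then 0 < |x + 4| < δ gives both |x + 4| < 2 and |x + 4| < 8ε, so |1/x + 1/4| < ε.

δ = min(2, 8ε)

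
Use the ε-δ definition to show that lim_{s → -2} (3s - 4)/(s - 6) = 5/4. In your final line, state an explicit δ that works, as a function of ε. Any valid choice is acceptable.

δ = min(4, (16/7)ε)

Suppose ε > 0. We want δ > 0 with 0 < |s + 2| < δ ⇒ |(3s - 4)/(s - 6) − (5/4)| < ε.
Combining over a common denominator, (3s - 4)/(s - 6) − (5/4) = [(3s - 4)·(-8) − (-10)·(s - 6)] / [(-8)·(s - 6)] = -14(s + 2) / ((-8)(s - 6)).
So |(3s - 4)/(s - 6) − (5/4)| = 14|s + 2| / (8·|s − 6|).
Require δ ≤ 4, so |s − 6| ≥ |-8| − |s + 2| > 8 − 4 = 4.
Hence |(3s - 4)/(s - 6) − (5/4)| < 14|s + 2|/(8·4) = (7/16)|s + 2|, which is < ε once |s + 2| < (16/7)ε.
Take δ = min(4, (16/7)ε). Then 0 < |s + 2| < δ forces both bounds, so |(3s - 4)/(s - 6) − (5/4)| < ε.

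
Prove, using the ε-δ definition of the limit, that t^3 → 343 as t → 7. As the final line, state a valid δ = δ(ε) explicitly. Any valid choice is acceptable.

δ = min(2, ε/193)

Suppose ε > 0. We seek δ > 0 with 0 < |t − 7| < δ ⇒ |t^3 − 343| < ε.
Factor: t^3 − 343 = (t − 7)(t^2 + 7t + 49), so |t^3 − 343| = |t − 7|·|t^2 + 7t + 49|.
Restrict δ ≤ 2. Then |t − 7| < 2 gives |t| < 9, so by the triangle inequality |t^2 + 7t + 49| ≤ 9^2 + 7·9 + 49 = 193.
Hence |t^3 − 343| ≤ 193|t − 7|, which is < ε once |t − 7| < ε/193.
Take δ = min(2, ε/193). If 0 < |t − 7| < δ then both bounds hold and |t^3 − 343| ≤ 193|t − 7| < 193·(ε/193) = ε.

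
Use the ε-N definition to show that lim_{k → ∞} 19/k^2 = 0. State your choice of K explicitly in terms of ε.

K = (19/ε)^{1/2}

Let ε > 0. For k ≥ 1, |19/k^2 − 0| = 19/k^2.
19/k^2 < ε ⇔ k^2 > 19/ε ⇔ k > (19/ε)^{1/2}.
Take K = (19/ε)^{1/2}. Then k > K implies 19/k^2 < ε.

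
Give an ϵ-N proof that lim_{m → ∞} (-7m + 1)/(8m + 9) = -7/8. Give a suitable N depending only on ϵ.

Let ϵ > 0 be given. For m ≥ 1, |(-7m + 1)/(8m + 9) + 7/8| = |71|/(8(8m + 9)) = 71/(8(8m + 9)).
Since 8m + 9 ≥ 8m for m ≥ 1, this is ≤ 71/(8·8m) = (71/64)/m.
So |(-7m + 1)/(8m + 9) + 7/8| < ϵ whenever m > (71/64)/ϵ.
Take N = (71/64)/ϵ. If m > N then |(-7m + 1)/(8m + 9) + 7/8| ≤ (71/64)/m < ϵ.

N = (71/64)/ϵ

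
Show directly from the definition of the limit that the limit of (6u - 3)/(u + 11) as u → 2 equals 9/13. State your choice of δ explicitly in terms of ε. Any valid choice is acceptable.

δ = min(13/2, (169/138)ε)

Suppose ε > 0. We want δ > 0 with 0 < |u − 2| < δ ⇒ |(6u - 3)/(u + 11) − (9/13)| < ε.
Combining over a common denominator, (6u - 3)/(u + 11) − (9/13) = [(6u - 3)·13 − 9·(u + 11)] / [13·(u + 11)] = 69(u − 2) / (13(u + 11)).
So |(6u - 3)/(u + 11) − (9/13)| = 69|u − 2| / (13·|u + 11|).
Restrict δ ≤ 13/2. Then |u − 2| < 13/2 gives |u + 11| = |(u − 2) + 13| ≥ 13 − 13/2 = 13/2.
Hence |(6u - 3)/(u + 11) − (9/13)| < 69|u − 2|/(13·(13/2)) = (138/169)|u − 2|, which is < ε once |u − 2| < (169/138)ε.
Take δ = min(13/2, (169/138)ε). Then 0 < |u − 2| < δ forces both bounds, so |(6u - 3)/(u + 11) − (9/13)| < ε.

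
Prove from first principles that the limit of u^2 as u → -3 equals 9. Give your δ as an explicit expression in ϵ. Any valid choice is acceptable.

Fix ϵ > 0. We seek δ > 0 with 0 < |u + 3| < δ ⇒ |u^2 − 9| < ϵ.
Factor: u^2 − 9 = (u + 3)(u - 3), so |u^2 − 9| = |u + 3|·|u - 3|.
Restrict δ ≤ 1. Then |u + 3| < 1 gives |u| < 4, so by the triangle inequality |u - 3| ≤ 4 + 3 = 7.
Hence |u^2 − 9| ≤ 7|u + 3|, which is < ϵ once |u + 3| < ϵ/7.
Take δ = min(1, ϵ/7). If 0 < |u + 3| < δ then both bounds hold and |u^2 − 9| ≤ 7|u + 3| < 7·(ϵ/7) = ϵ.

δ = min(1, ϵ/7)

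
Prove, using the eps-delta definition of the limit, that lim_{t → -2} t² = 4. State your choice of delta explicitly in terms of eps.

Let eps > 0 be given. We seek delta > 0 with 0 < |t + 2| < delta ⇒ |t² − 4| < eps.
Factor: t² − 4 = (t + 2)(t - 2), so |t² − 4| = |t + 2|·|t - 2|.
Impose delta ≤ 1 so that |t| < 3; then |t - 2| ≤ 5.
Hence |t² − 4| ≤ 5|t + 2|, which is < eps once |t + 2| < eps/5.
Take delta = min(1, eps/5). If 0 < |t + 2| < delta then both bounds hold and |t² − 4| ≤ 5|t + 2| < 5·(eps/5) = eps.

delta = min(1, eps/5)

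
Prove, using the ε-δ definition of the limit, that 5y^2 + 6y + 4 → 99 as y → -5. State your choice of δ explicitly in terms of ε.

δ = min(1, ε/49)

Fix ε > 0. We want δ > 0 such that 0 < |y + 5| < δ implies |(5y^2 + 6y + 4) − 99| < ε.
(5y^2 + 6y + 4) − 99 = 5y^2 + 6y - 95 = (y + 5)(5y - 19).
So |(5y^2 + 6y + 4) − 99| = |y + 5|·|5y - 19|.
Require δ ≤ 1. Then |y + 5| < 1 gives |y| < 6, and by the triangle inequality |5y - 19| ≤ 5·6 + 19 = 49.
Hence |(5y^2 + 6y + 4) − 99| ≤ 49|y + 5| < ε provided |y + 5| < ε/49.
Choosing δ = min(1, ε/49) ensures both conditions, hence |(5y^2 + 6y + 4) − 99| < ε.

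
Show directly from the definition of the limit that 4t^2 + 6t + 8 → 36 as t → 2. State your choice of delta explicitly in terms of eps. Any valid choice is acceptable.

delta = min(2, eps/30)

Let eps > 0. We want delta > 0 such that 0 < |t − 2| < delta implies |(4t^2 + 6t + 8) − 36| < eps.
(4t^2 + 6t + 8) − 36 = 4t^2 + 6t - 28 = (t − 2)(4t + 14).
So |(4t^2 + 6t + 8) − 36| = |t − 2|·|4t + 14|.
Require delta ≤ 2. Then |t − 2| < 2 gives |t| < 4, and by the triangle inequality |4t + 14| ≤ 4·4 + 14 = 30.
Hence |(4t^2 + 6t + 8) − 36| ≤ 30|t − 2| < eps provided |t − 2| < eps/30.
Choosing delta = min(2, eps/30) ensures both conditions, hence |(4t^2 + 6t + 8) − 36| < eps.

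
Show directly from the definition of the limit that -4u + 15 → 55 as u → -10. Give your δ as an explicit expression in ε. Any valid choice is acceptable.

δ = ε/4

Let ε > 0. We need δ > 0 so that 0 < |u + 10| < δ implies |(-4u + 15) − 55| < ε.
|(-4u + 15) − 55| = |-4u - 40| = 4|u + 10|.
Thus it suffices that |u + 10| < ε/4.
Take δ = ε/4. If 0 < |u + 10| < δ then |(-4u + 15) − 55| = 4|u + 10| < 4·(ε/4) = ε.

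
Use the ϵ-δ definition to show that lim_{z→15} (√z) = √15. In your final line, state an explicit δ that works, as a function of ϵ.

Let ϵ > 0 be given. We want δ > 0 such that 0 < |z − 15| < δ implies |√z − √15| < ϵ.
Rationalise: √z − √15 = (z − 15)/(√z + √15), so |√z − √15| = |z − 15|/(√z + √15).
Restrict δ ≤ 15 so that |z − 15| < 15 forces z > 0, and then √z + √15 > √15.
Hence |√z − √15| < |z − 15|/√15, which is < ϵ once |z − 15| < √15·ϵ.
Take δ = min(15, √15·ϵ). If 0 < |z − 15| < δ then z > 0 and |√z − √15| < |z − 15|/√15 < ϵ.

δ = min(15, √15·ϵ)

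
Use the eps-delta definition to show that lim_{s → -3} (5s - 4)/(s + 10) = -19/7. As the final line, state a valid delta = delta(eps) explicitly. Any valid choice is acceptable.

delta = min(7/2, (49/108)eps)

Let eps > 0 be given. We want delta > 0 with 0 < |s + 3| < delta ⇒ |(5s - 4)/(s + 10) + 19/7| < eps.
Combining over a common denominator, (5s - 4)/(s + 10) + 19/7 = [(5s - 4)·7 − (-19)·(s + 10)] / [7·(s + 10)] = 54(s + 3) / (7(s + 10)).
So |(5s - 4)/(s + 10) + 19/7| = 54|s + 3| / (7·|s + 10|).
Restrict delta ≤ 7/2. Then |s + 3| < 7/2 gives |s + 10| = |(s + 3) + 7| ≥ 7 − 7/2 = 7/2.
Hence |(5s - 4)/(s + 10) + 19/7| < 54|s + 3|/(7·(7/2)) = (108/49)|s + 3|, which is < eps once |s + 3| < (49/108)eps.
Take delta = min(7/2, (49/108)eps). Then 0 < |s + 3| < delta forces both bounds, so |(5s - 4)/(s + 10) + 19/7| < eps.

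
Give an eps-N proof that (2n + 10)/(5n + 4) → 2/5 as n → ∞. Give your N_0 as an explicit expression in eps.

Suppose eps > 0. For n ≥ 1, |(2n + 10)/(5n + 4) − (2/5)| = |42|/(5(5n + 4)) = 42/(5(5n + 4)).
Since 5n + 4 ≥ 5n for n ≥ 1, this is ≤ 42/(5·5n) = (42/25)/n.
So |(2n + 10)/(5n + 4) − (2/5)| < eps whenever n > (42/25)/eps.
Take N_0 = (42/25)/eps. If n > N_0 then |(2n + 10)/(5n + 4) − (2/5)| ≤ (42/25)/n < eps.

N_0 = (42/25)/eps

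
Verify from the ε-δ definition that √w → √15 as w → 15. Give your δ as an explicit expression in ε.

δ = min(15, √15·ε)

Fix ε > 0. We want δ > 0 such that 0 < |w − 15| < δ implies |√w − √15| < ε.
Multiplying by the conjugate, |√w − √15| = |w − 15|/(√w + √15).
Restrict δ ≤ 15 so that |w − 15| < 15 forces w > 0, and then √w + √15 > √15.
Hence |√w − √15| < |w − 15|/√15, which is < ε once |w − 15| < √15·ε.
Take δ = min(15, √15·ε). If 0 < |w − 15| < δ then w > 0 and |√w − √15| < |w − 15|/√15 < ε.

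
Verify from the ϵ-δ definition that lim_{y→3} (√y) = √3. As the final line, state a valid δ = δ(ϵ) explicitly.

δ = min(3, √3·ϵ)

Let ϵ > 0. We want δ > 0 such that 0 < |y − 3| < δ implies |√y − √3| < ϵ.
Multiplying by the conjugate, |√y − √3| = |y − 3|/(√y + √3).
Restrict δ ≤ 3 so that |y − 3| < 3 forces y > 0, and then √y + √3 > √3.
Hence |√y − √3| < |y − 3|/√3, which is < ϵ once |y − 3| < √3·ϵ.
Take δ = min(3, √3·ϵ). If 0 < |y − 3| < δ then y > 0 and |√y − √3| < |y − 3|/√3 < ϵ.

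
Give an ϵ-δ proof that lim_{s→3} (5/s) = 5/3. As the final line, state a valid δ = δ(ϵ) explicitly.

δ = min(3/2, (9/10)ϵ)

Fix ϵ > 0. We seek δ > 0 such that 0 < |s − 3| < δ implies |5/s − (5/3)| < ϵ.
|5/s − (5/3)| = 5·|3 − s|/(3·|s|) = 5|s − 3|/(3|s|).
Restrict δ ≤ 3/2. Then |s − 3| < 3/2 gives |s| > 3/2, so 3|s| > 9/2.
Then |5/s − (5/3)| < 5|s − 3|/(9/2), which is < ϵ when |s − 3| < (9/10)ϵ.
Take δ = min(3/2, (9/10)ϵ). Then 0 < |s − 3| < δ gives both |s − 3| < 3/2 and |s − 3| < (9/10)ϵ, so |5/s − (5/3)| < ϵ.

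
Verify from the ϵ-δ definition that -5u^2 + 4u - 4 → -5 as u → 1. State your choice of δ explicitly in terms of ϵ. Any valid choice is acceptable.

δ = min(1, ϵ/11)

Let ϵ > 0. We want δ > 0 such that 0 < |u − 1| < δ implies |(-5u^2 + 4u - 4) + 5| < ϵ.
(-5u^2 + 4u - 4) + 5 = -5u^2 + 4u + 1 = (u − 1)(-5u - 1).
So |(-5u^2 + 4u - 4) + 5| = |u − 1|·|-5u - 1|.
Require δ ≤ 1. Then |u − 1| < 1 gives |u| < 2, and by the triangle inequality |-5u - 1| ≤ 5·2 + 1 = 11.
Hence |(-5u^2 + 4u - 4) + 5| ≤ 11|u − 1| < ϵ provided |u − 1| < ϵ/11.
Take δ = min(1, ϵ/11). Then 0 < |u − 1| < δ gives both |u − 1| < 1 and |u − 1| < ϵ/11, so |(-5u^2 + 4u - 4) + 5| < ϵ.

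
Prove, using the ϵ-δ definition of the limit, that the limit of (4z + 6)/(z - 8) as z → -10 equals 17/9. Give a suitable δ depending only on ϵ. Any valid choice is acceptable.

δ = min(9, (81/19)ϵ)

Let ϵ > 0 be given. We want δ > 0 with 0 < |z + 10| < δ ⇒ |(4z + 6)/(z - 8) − (17/9)| < ϵ.
Combining over a common denominator, (4z + 6)/(z - 8) − (17/9) = [(4z + 6)·(-18) − (-34)·(z - 8)] / [(-18)·(z - 8)] = -38(z + 10) / ((-18)(z - 8)).
So |(4z + 6)/(z - 8) − (17/9)| = 38|z + 10| / (18·|z − 8|).
Require δ ≤ 9, so |z − 8| ≥ |-18| − |z + 10| > 18 − 9 = 9.
Hence |(4z + 6)/(z - 8) − (17/9)| < 38|z + 10|/(18·9) = (19/81)|z + 10|, which is < ϵ once |z + 10| < (81/19)ϵ.
Take δ = min(9, (81/19)ϵ). Then 0 < |z + 10| < δ forces both bounds, so |(4z + 6)/(z - 8) − (17/9)| < ϵ.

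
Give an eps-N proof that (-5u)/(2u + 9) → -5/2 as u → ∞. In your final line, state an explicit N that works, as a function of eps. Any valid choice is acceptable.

N = (45/4)/eps

Let eps > 0 be given. We seek N > 0 such that u > N implies |(-5u)/(2u + 9) + 5/2| < eps.
(-5u)/(2u + 9) + 5/2 = (2(-5u) − (-5)(2u + 9)) / (2(2u + 9)) = 45/(2(2u + 9)).
For u > 0 we have 2u + 9 > 2u, so |(-5u)/(2u + 9) + 5/2| = 45/(2(2u + 9)) < 45/(2·2u) = (45/4)/u.
Thus |(-5u)/(2u + 9) + 5/2| < eps whenever u > (45/4)/eps.
Take N = (45/4)/eps. If u > N then |(-5u)/(2u + 9) + 5/2| < (45/4)/u < eps.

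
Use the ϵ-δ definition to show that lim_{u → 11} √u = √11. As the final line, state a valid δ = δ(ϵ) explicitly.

Suppose ϵ > 0. We want δ > 0 such that 0 < |u − 11| < δ implies |√u − √11| < ϵ.
Multiplying by the conjugate, |√u − √11| = |u − 11|/(√u + √11).
Restrict δ ≤ 11 so that |u − 11| < 11 forces u > 0, and then √u + √11 > √11.
Hence |√u − √11| < |u − 11|/√11, which is < ϵ once |u − 11| < √11·ϵ.
Take δ = min(11, √11·ϵ). If 0 < |u − 11| < δ then u > 0 and |√u − √11| < |u − 11|/√11 < ϵ.

δ = min(11, √11·ϵ)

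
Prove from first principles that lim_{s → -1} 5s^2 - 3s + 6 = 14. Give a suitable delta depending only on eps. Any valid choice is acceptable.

Suppose eps > 0. We want delta > 0 such that 0 < |s + 1| < delta implies |(5s^2 - 3s + 6) − 14| < eps.
(5s^2 - 3s + 6) − 14 = 5s^2 - 3s - 8 = (s + 1)(5s - 8).
So |(5s^2 - 3s + 6) − 14| = |s + 1|·|5s - 8|.
Require delta ≤ 1. Then |s + 1| < 1 gives |s| < 2, and by the triangle inequality |5s - 8| ≤ 5·2 + 8 = 18.
Hence |(5s^2 - 3s + 6) − 14| ≤ 18|s + 1| < eps provided |s + 1| < eps/18.
Take delta = min(1, eps/18). Then 0 < |s + 1| < delta gives both |s + 1| < 1 and |s + 1| < eps/18, so |(5s^2 - 3s + 6) − 14| < eps.

delta = min(1, eps/18)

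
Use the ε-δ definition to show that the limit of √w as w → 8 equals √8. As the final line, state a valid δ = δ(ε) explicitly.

δ = min(8, √8·ε)

Let ε > 0. We want δ > 0 such that 0 < |w − 8| < δ implies |√w − √8| < ε.
Rationalise: √w − √8 = (w − 8)/(√w + √8), so |√w − √8| = |w − 8|/(√w + √8).
Restrict δ ≤ 8 so that |w − 8| < 8 forces w > 0, and then √w + √8 > √8.
Hence |√w − √8| < |w − 8|/√8, which is < ε once |w − 8| < √8·ε.
Take δ = min(8, √8·ε). If 0 < |w − 8| < δ then w > 0 and |√w − √8| < |w − 8|/√8 < ε.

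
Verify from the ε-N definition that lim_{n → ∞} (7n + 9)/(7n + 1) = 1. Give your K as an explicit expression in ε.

K = (8/7)/ε

Let ε > 0 be given. For n ≥ 1, |(7n + 9)/(7n + 1) − 1| = |56|/(7(7n + 1)) = 56/(7(7n + 1)).
Since 7n + 1 ≥ 7n for n ≥ 1, this is ≤ 56/(7·7n) = (8/7)/n.
So |(7n + 9)/(7n + 1) − 1| < ε whenever n > (8/7)/ε.
Take K = (8/7)/ε. If n > K then |(7n + 9)/(7n + 1) − 1| ≤ (8/7)/n < ε.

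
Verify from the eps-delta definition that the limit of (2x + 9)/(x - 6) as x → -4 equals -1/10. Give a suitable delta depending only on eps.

Suppose eps > 0. We want delta > 0 with 0 < |x + 4| < delta ⇒ |(2x + 9)/(x - 6) + 1/10| < eps.
Combining over a common denominator, (2x + 9)/(x - 6) + 1/10 = [(2x + 9)·(-10) − 1·(x - 6)] / [(-10)·(x - 6)] = -21(x + 4) / ((-10)(x - 6)).
So |(2x + 9)/(x - 6) + 1/10| = 21|x + 4| / (10·|x − 6|).
Restrict delta ≤ 5. Then |x + 4| < 5 gives |x − 6| = |(x + 4) + (-10)| ≥ 10 − 5 = 5.
Hence |(2x + 9)/(x - 6) + 1/10| < 21|x + 4|/(10·5) = (21/50)|x + 4|, which is < eps once |x + 4| < (50/21)eps.
Take delta = min(5, (50/21)eps). Then 0 < |x + 4| < delta forces both bounds, so |(2x + 9)/(x - 6) + 1/10| < eps.

delta = min(5, (50/21)eps)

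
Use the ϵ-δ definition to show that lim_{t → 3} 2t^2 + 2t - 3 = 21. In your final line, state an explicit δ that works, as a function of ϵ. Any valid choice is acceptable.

Let ϵ > 0 be given. We want δ > 0 such that 0 < |t − 3| < δ implies |(2t^2 + 2t - 3) − 21| < ϵ.
(2t^2 + 2t - 3) − 21 = 2t^2 + 2t - 24 = (t − 3)(2t + 8).
So |(2t^2 + 2t - 3) − 21| = |t − 3|·|2t + 8|.
Assume first that |t − 3| < 1, so |t| < 4. Then |2t + 8| ≤ 2·4 + 8 = 16.
Hence |(2t^2 + 2t - 3) − 21| ≤ 16|t − 3| < ϵ provided |t − 3| < ϵ/16.
Choosing δ = min(1, ϵ/16) ensures both conditions, hence |(2t^2 + 2t - 3) − 21| < ϵ.

δ = min(1, ϵ/16)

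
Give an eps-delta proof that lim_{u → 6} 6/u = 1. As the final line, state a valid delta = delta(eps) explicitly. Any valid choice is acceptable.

delta = min(3, 3eps)

Let eps > 0 be given. We seek delta > 0 such that 0 < |u − 6| < delta implies |6/u − 1| < eps.
|6/u − 1| = 6·|6 − u|/(6·|u|) = 6|u − 6|/(6|u|).
Require delta ≤ 3 so that |u| > 6 − 3 = 3, hence 6|u| > 18.
Then |6/u − 1| < 6|u − 6|/18, which is < eps when |u − 6| < 3eps.
Take delta = min(3, 3eps). Then 0 < |u − 6| < delta gives both |u − 6| < 3 and |u − 6| < 3eps, so |6/u − 1| < eps.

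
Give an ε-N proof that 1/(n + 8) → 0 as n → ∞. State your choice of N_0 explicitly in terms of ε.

N_0 = 1/ε

Let ε > 0. For n ≥ 1, |1/(n + 8) − 0| = 1/(n + 8) ≤ 1/n.
We need 1/n < ε, i.e. n > 1/ε.
Take N_0 = 1/ε. If n > N_0 then |1/(n + 8)| ≤ 1/n < ε.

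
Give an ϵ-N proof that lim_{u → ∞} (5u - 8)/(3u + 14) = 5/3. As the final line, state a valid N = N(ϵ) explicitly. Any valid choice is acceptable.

Let ϵ > 0 be given. We seek N > 0 such that u > N implies |(5u - 8)/(3u + 14) − (5/3)| < ϵ.
(5u - 8)/(3u + 14) − (5/3) = (3(5u - 8) − 5(3u + 14)) / (3(3u + 14)) = -94/(3(3u + 14)).
For u > 0 we have 3u + 14 > 3u, so |(5u - 8)/(3u + 14) − (5/3)| = 94/(3(3u + 14)) < 94/(3·3u) = (94/9)/u.
Thus |(5u - 8)/(3u + 14) − (5/3)| < ϵ whenever u > (94/9)/ϵ.
Take N = (94/9)/ϵ. If u > N then |(5u - 8)/(3u + 14) − (5/3)| < (94/9)/u < ϵ.

N = (94/9)/ϵ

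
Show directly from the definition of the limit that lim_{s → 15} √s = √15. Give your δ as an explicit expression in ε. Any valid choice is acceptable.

δ = min(15, √15·ε)

Fix ε > 0. We want δ > 0 such that 0 < |s − 15| < δ implies |√s − √15| < ε.
Multiplying by the conjugate, |√s − √15| = |s − 15|/(√s + √15).
Restrict δ ≤ 15 so that |s − 15| < 15 forces s > 0, and then √s + √15 > √15.
Hence |√s − √15| < |s − 15|/√15, which is < ε once |s − 15| < √15·ε.
Take δ = min(15, √15·ε). If 0 < |s − 15| < δ then s > 0 and |√s − √15| < |s − 15|/√15 < ε.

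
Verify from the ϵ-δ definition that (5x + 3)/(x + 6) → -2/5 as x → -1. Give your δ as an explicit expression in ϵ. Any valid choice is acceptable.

Fix ϵ > 0. We want δ > 0 with 0 < |x + 1| < δ ⇒ |(5x + 3)/(x + 6) + 2/5| < ϵ.
Combining over a common denominator, (5x + 3)/(x + 6) + 2/5 = [(5x + 3)·5 − (-2)·(x + 6)] / [5·(x + 6)] = 27(x + 1) / (5(x + 6)).
So |(5x + 3)/(x + 6) + 2/5| = 27|x + 1| / (5·|x + 6|).
Restrict δ ≤ 5/2. Then |x + 1| < 5/2 gives |x + 6| = |(x + 1) + 5| ≥ 5 − 5/2 = 5/2.
Hence |(5x + 3)/(x + 6) + 2/5| < 27|x + 1|/(5·(5/2)) = (54/25)|x + 1|, which is < ϵ once |x + 1| < (25/54)ϵ.
Take δ = min(5/2, (25/54)ϵ). Then 0 < |x + 1| < δ forces both bounds, so |(5x + 3)/(x + 6) + 2/5| < ϵ.

δ = min(5/2, (25/54)ϵ)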